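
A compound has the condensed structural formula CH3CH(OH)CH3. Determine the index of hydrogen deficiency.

0

Element totals:
  C: 3
  H: 8
  O: 1
Molecular formula: C3H8O.
DoU = (2C + 2 + N − H − X) / 2 = (2·3 + 2 + 0 − 8 − 0) / 2 = 0.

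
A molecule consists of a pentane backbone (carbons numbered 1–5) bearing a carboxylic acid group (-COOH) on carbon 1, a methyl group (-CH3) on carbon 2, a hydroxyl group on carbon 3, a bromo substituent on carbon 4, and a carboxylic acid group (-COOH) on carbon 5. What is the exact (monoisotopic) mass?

267.9946

Atom tally by fragment:
  HOOCCH2 → C:2 H:3 O:2
  CH(CH3) → C:2 H:4
  CH(OH) → C:1 H:2 O:1
  CH(Br) → C:1 H:1 Br:1
  CH2COOH → C:2 H:3 O:2
Element totals:
  C: 8
  H: 13
  Br: 1
  O: 5
Molecular formula: C8H13BrO5.
  M = 8(12.0) + 13(1.007825) + 78.918338 + 5(15.994915)
    = 96.000000 + 13.101725 + 78.918338 + 79.974575 = 267.994638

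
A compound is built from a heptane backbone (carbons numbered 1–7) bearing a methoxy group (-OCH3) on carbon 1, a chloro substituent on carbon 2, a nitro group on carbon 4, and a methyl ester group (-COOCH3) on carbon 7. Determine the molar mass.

267.71 g/mol

Atom tally by fragment:
  CH3OCH2 → C:2 H:5 O:1
  CH(Cl) → C:1 H:1 Cl:1
  CH2 → C:1 H:2
  CH(NO2) → C:1 H:1 N:1 O:2
  CH2 → C:1 H:2
  CH2 → C:1 H:2
  CH2COOCH3 → C:3 H:5 O:2
Element totals:
  C: 10
  H: 18
  Cl: 1
  N: 1
  O: 5
Molecular formula: C10H18ClNO5.
  M = 10(12.011) + 18(1.008) + 35.45 + 14.007 + 5(15.999)
    = 120.110 + 18.144 + 35.450 + 14.007 + 79.995 = 267.706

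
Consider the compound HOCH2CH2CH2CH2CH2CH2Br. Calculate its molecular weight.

181.07 g/mol

Atom tally by fragment:
  HOCH2CH2 → C:2 H:5 O:1
  CH2 → C:1 H:2
  CH2 → C:1 H:2
  CH2 → C:1 H:2
  CH2Br → C:1 H:2 Br:1
Element totals:
  C: 6
  H: 13
  Br: 1
  O: 1
Molecular formula: C6H13BrO.
  M = 6(12.011) + 13(1.008) + 79.904 + 15.999
    = 72.066 + 13.104 + 79.904 + 15.999 = 181.073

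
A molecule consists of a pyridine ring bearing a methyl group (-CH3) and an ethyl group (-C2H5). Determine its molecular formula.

C8H11N

Atom tally by fragment:
  pyridine ring core → C:5 H:5 N:1
  (− 2 ring H displaced by substituents)
  + CH3 → C:1 H:3
  + C2H5 → C:2 H:5
Element totals:
  C: 8
  H: 11
  N: 1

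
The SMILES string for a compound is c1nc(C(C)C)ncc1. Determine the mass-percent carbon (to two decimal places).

Atom tally by fragment:
  pyrimidine ring core → C:4 H:4 N:2
  (− 1 ring H displaced by substituents)
  + CH(CH3)2 → C:3 H:7
Element totals:
  C: 7
  H: 10
  N: 2
Molecular formula: C7H10N2.
Molar mass = 122.171 g/mol.
Mass from C: 7 × 12.011 = 84.077 g/mol.
%C = 84.077 / 122.171 × 100 = 68.82%.

68.82%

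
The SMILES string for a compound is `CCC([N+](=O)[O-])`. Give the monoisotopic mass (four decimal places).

89.0477

Atom tally by fragment:
  CH3 → C:1 H:3
  CH2 → C:1 H:2
  CH2NO2 → C:1 H:2 N:1 O:2
Element totals:
  C: 3
  H: 7
  N: 1
  O: 2
Molecular formula: C3H7NO2.
  M = 3(12.0) + 7(1.007825) + 14.003074 + 2(15.994915)
    = 36.000000 + 7.054775 + 14.003074 + 31.989830 = 89.047679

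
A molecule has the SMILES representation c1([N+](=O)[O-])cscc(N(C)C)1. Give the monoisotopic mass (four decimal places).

Atom tally by fragment:
  thiophene ring core → C:4 H:4 S:1
  (− 2 ring H displaced by substituents)
  + NO2 → N:1 O:2
  + N(CH3)2 → N:1 C:2 H:6
Element totals:
  C: 6
  H: 8
  N: 2
  O: 2
  S: 1
Molecular formula: C6H8N2O2S.
  M = 6(12.0) + 8(1.007825) + 2(14.003074) + 2(15.994915) + 31.972071
    = 72.000000 + 8.062600 + 28.006148 + 31.989830 + 31.972071 = 172.030649

172.0306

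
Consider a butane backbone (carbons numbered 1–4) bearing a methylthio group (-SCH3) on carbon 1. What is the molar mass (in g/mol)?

Atom tally by fragment:
  CH3SCH2 → C:2 H:5 S:1
  CH2 → C:1 H:2
  CH2 → C:1 H:2
  CH3 → C:1 H:3
Element totals:
  C: 5
  H: 12
  S: 1
Molecular formula: C5H12S.
  M = 5(12.011) + 12(1.008) + 32.06
    = 60.055 + 12.096 + 32.060 = 104.211

104.21 g/mol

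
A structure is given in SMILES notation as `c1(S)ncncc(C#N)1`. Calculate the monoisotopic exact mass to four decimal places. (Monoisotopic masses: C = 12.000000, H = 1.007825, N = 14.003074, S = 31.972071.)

137.0048

Atom tally by fragment:
  pyrimidine ring core → C:4 H:4 N:2
  (− 2 ring H displaced by substituents)
  + SH → S:1 H:1
  + CN → C:1 N:1
Element totals:
  C: 5
  H: 3
  N: 3
  S: 1
Molecular formula: C5H3N3S.
  M = 5(12.0) + 3(1.007825) + 3(14.003074) + 31.972071
    = 60.000000 + 3.023475 + 42.009222 + 31.972071 = 137.004768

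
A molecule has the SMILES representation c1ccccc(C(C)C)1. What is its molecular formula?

C9H12

Atom tally by fragment:
  benzene ring core → C:6 H:6
  (− 1 ring H displaced by substituents)
  + CH(CH3)2 → C:3 H:7
Element totals:
  C: 9
  H: 12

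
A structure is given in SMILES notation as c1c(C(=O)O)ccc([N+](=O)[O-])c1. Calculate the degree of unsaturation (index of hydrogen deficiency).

Atom tally by fragment:
  benzene ring core → C:6 H:6
  (− 2 ring H displaced by substituents)
  + COOH → C:1 H:1 O:2
  + NO2 → N:1 O:2
Element totals:
  C: 7
  H: 5
  N: 1
  O: 4
Molecular formula: C7H5NO4.
DoU = (2C + 2 + N − H − X) / 2 = (2·7 + 2 + 1 − 5 − 0) / 2 = 6.

6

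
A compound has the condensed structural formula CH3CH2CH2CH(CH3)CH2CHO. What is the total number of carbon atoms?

7

Element totals:
  C: 7
  H: 14
  O: 1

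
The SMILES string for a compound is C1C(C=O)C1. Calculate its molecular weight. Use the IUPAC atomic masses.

Atom tally by fragment:
  cyclopropane ring core → C:3 H:6
  (− 1 ring H displaced by substituents)
  + CHO → C:1 H:1 O:1
Element totals:
  C: 4
  H: 6
  O: 1
Molecular formula: C4H6O.
  M = 4(12.011) + 6(1.008) + 15.999
    = 48.044 + 6.048 + 15.999 = 70.091

70.09 g/mol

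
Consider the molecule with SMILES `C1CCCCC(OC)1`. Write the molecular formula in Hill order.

Atom tally by fragment:
  cyclohexane ring core → C:6 H:12
  (− 1 ring H displaced by substituents)
  + OCH3 → C:1 H:3 O:1
Element totals:
  C: 7
  H: 14
  O: 1

C7H14O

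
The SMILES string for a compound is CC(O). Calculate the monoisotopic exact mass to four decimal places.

Atom tally by fragment:
  CH3 → C:1 H:3
  CH2OH → C:1 H:3 O:1
Element totals:
  C: 2
  H: 6
  O: 1
Molecular formula: C2H6O.
  M = 2(12.0) + 6(1.007825) + 15.994915
    = 24.000000 + 6.046950 + 15.994915 = 46.041865

46.0419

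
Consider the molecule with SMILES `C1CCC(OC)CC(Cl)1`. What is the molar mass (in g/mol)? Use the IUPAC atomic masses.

148.63 g/mol

Atom tally by fragment:
  cyclohexane ring core → C:6 H:12
  (− 2 ring H displaced by substituents)
  + OCH3 → C:1 H:3 O:1
  + Cl → Cl:1
Element totals:
  C: 7
  H: 13
  Cl: 1
  O: 1
Molecular formula: C7H13ClO.
  M = 7(12.011) + 13(1.008) + 35.45 + 15.999
    = 84.077 + 13.104 + 35.450 + 15.999 = 148.630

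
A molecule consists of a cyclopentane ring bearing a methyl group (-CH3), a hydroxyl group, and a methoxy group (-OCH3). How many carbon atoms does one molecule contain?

Atom tally by fragment:
  cyclopentane ring core → C:5 H:10
  (− 3 ring H displaced by substituents)
  + CH3 → C:1 H:3
  + OH → O:1 H:1
  + OCH3 → C:1 H:3 O:1
Element totals:
  C: 7
  H: 14
  O: 2

7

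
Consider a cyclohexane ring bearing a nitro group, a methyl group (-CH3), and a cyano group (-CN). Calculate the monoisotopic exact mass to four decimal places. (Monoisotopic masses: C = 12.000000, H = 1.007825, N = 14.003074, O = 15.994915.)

Atom tally by fragment:
  cyclohexane ring core → C:6 H:12
  (− 3 ring H displaced by substituents)
  + NO2 → N:1 O:2
  + CH3 → C:1 H:3
  + CN → C:1 N:1
Element totals:
  C: 8
  H: 12
  N: 2
  O: 2
Molecular formula: C8H12N2O2.
  M = 8(12.0) + 12(1.007825) + 2(14.003074) + 2(15.994915)
    = 96.000000 + 12.093900 + 28.006148 + 31.989830 = 168.089878

168.0899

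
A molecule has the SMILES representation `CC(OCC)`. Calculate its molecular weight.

Atom tally by fragment:
  CH3 → C:1 H:3
  CH2OC2H5 → C:3 H:7 O:1
Element totals:
  C: 4
  H: 10
  O: 1
Molecular formula: C4H10O.
  M = 4(12.011) + 10(1.008) + 15.999
    = 48.044 + 10.080 + 15.999 = 74.123

74.12 g/mol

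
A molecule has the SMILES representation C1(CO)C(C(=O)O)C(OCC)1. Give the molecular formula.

C7H12O4

Atom tally by fragment:
  cyclopropane ring core → C:3 H:6
  (− 3 ring H displaced by substituents)
  + CH2OH → C:1 H:3 O:1
  + COOH → C:1 H:1 O:2
  + OC2H5 → C:2 H:5 O:1
Element totals:
  C: 7
  H: 12
  O: 4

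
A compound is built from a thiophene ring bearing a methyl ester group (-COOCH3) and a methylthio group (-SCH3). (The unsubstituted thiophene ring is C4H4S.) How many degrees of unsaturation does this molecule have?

4

Atom tally by fragment:
  thiophene ring core → C:4 H:4 S:1
  (− 2 ring H displaced by substituents)
  + COOCH3 → C:2 H:3 O:2
  + SCH3 → C:1 H:3 S:1
Element totals:
  C: 7
  H: 8
  O: 2
  S: 2
Molecular formula: C7H8O2S2.
DoU = (2C + 2 + N − H − X) / 2 = (2·7 + 2 + 0 − 8 − 0) / 2 = 4.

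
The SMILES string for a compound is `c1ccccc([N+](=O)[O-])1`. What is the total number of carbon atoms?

Atom tally by fragment:
  benzene ring core → C:6 H:6
  (− 1 ring H displaced by substituents)
  + NO2 → N:1 O:2
Element totals:
  C: 6
  H: 5
  N: 1
  O: 2

6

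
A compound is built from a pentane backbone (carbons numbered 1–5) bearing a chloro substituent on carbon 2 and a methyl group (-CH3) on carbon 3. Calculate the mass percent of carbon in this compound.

59.75%

Atom tally by fragment:
  CH3 → C:1 H:3
  CH(Cl) → C:1 H:1 Cl:1
  CH(CH3) → C:2 H:4
  CH2 → C:1 H:2
  CH3 → C:1 H:3
Element totals:
  C: 6
  H: 13
  Cl: 1
Molecular formula: C6H13Cl.
Molar mass = 120.620 g/mol.
Mass from C: 6 × 12.011 = 72.066 g/mol.
%C = 72.066 / 120.620 × 100 = 59.75%.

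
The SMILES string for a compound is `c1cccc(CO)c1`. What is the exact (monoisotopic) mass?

Atom tally by fragment:
  benzene ring core → C:6 H:6
  (− 1 ring H displaced by substituents)
  + CH2OH → C:1 H:3 O:1
Element totals:
  C: 7
  H: 8
  O: 1
Molecular formula: C7H8O.
  M = 7(12.0) + 8(1.007825) + 15.994915
    = 84.000000 + 8.062600 + 15.994915 = 108.057515

108.0575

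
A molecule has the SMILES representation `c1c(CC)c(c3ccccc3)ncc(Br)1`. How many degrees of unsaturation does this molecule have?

8

Atom tally by fragment:
  pyridine ring core → C:5 H:5 N:1
  (− 3 ring H displaced by substituents)
  + C2H5 → C:2 H:5
  + C6H5 → C:6 H:5
  + Br → Br:1
Element totals:
  C: 13
  H: 12
  Br: 1
  N: 1
Molecular formula: C13H12BrN.
DoU = (2C + 2 + N − H − X) / 2 = (2·13 + 2 + 1 − 12 − 1) / 2 = 8.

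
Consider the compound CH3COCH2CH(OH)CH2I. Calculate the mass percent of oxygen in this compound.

14.03%

Atom tally by fragment:
  CH3COCH2 → C:3 H:5 O:1
  CH(OH) → C:1 H:2 O:1
  CH2I → C:1 H:2 I:1
Element totals:
  C: 5
  H: 9
  I: 1
  O: 2
Molecular formula: C5H9IO2.
Molar mass = 228.029 g/mol.
Mass from O: 2 × 15.999 = 31.998 g/mol.
%O = 31.998 / 228.029 × 100 = 14.03%.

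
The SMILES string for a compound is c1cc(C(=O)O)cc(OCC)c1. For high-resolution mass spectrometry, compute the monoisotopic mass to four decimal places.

Atom tally by fragment:
  benzene ring core → C:6 H:6
  (− 2 ring H displaced by substituents)
  + COOH → C:1 H:1 O:2
  + OC2H5 → C:2 H:5 O:1
Element totals:
  C: 9
  H: 10
  O: 3
Molecular formula: C9H10O3.
  M = 9(12.0) + 10(1.007825) + 3(15.994915)
    = 108.000000 + 10.078250 + 47.984745 = 166.062995

166.0630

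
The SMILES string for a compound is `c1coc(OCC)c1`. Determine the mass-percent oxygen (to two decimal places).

Atom tally by fragment:
  furan ring core → C:4 H:4 O:1
  (− 1 ring H displaced by substituents)
  + OC2H5 → C:2 H:5 O:1
Element totals:
  C: 6
  H: 8
  O: 2
Molecular formula: C6H8O2.
Molar mass = 112.128 g/mol.
Mass from O: 2 × 15.999 = 31.998 g/mol.
%O = 31.998 / 112.128 × 100 = 28.54%.

28.54%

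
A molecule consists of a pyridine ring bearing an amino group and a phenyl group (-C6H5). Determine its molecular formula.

Atom tally by fragment:
  pyridine ring core → C:5 H:5 N:1
  (− 2 ring H displaced by substituents)
  + NH2 → N:1 H:2
  + C6H5 → C:6 H:5
Element totals:
  C: 11
  H: 10
  N: 2

C11H10N2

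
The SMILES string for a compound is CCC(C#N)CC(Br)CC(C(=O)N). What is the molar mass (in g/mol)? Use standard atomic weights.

Atom tally by fragment:
  CH3 → C:1 H:3
  CH2 → C:1 H:2
  CH(CN) → C:2 H:1 N:1
  CH2 → C:1 H:2
  CH(Br) → C:1 H:1 Br:1
  CH2 → C:1 H:2
  CH2CONH2 → C:2 H:4 O:1 N:1
Element totals:
  C: 9
  H: 15
  Br: 1
  N: 2
  O: 1
Molecular formula: C9H15BrN2O.
  M = 9(12.011) + 15(1.008) + 79.904 + 2(14.007) + 15.999
    = 108.099 + 15.120 + 79.904 + 28.014 + 15.999 = 247.136

247.14 g/mol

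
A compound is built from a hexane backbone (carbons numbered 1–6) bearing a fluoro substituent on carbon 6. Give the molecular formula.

C6H13F

Atom tally by fragment:
  CH3 → C:1 H:3
  CH2 → C:1 H:2
  CH2 → C:1 H:2
  CH2 → C:1 H:2
  CH2 → C:1 H:2
  CH2F → C:1 H:2 F:1
Element totals:
  C: 6
  H: 13
  F: 1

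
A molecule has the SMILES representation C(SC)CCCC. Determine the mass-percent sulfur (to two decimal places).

27.11%

Atom tally by fragment:
  CH3SCH2 → C:2 H:5 S:1
  CH2 → C:1 H:2
  CH2 → C:1 H:2
  CH2 → C:1 H:2
  CH3 → C:1 H:3
Element totals:
  C: 6
  H: 14
  S: 1
Molecular formula: C6H14S.
Molar mass = 118.238 g/mol.
Mass from S: 1 × 32.06 = 32.060 g/mol.
%S = 32.060 / 118.238 × 100 = 27.11%.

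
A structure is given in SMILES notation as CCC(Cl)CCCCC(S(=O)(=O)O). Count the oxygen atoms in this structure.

3

Atom tally by fragment:
  CH3 → C:1 H:3
  CH2 → C:1 H:2
  CH(Cl) → C:1 H:1 Cl:1
  CH2 → C:1 H:2
  CH2 → C:1 H:2
  CH2 → C:1 H:2
  CH2 → C:1 H:2
  CH2SO3H → C:1 H:3 S:1 O:3
Element totals:
  C: 8
  H: 17
  Cl: 1
  O: 3
  S: 1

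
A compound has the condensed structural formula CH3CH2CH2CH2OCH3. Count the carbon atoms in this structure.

5

Element totals:
  C: 5
  H: 12
  O: 1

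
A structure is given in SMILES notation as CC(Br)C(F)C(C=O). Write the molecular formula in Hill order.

Atom tally by fragment:
  CH3 → C:1 H:3
  CH(Br) → C:1 H:1 Br:1
  CH(F) → C:1 H:1 F:1
  CH2CHO → C:2 H:3 O:1
Element totals:
  C: 5
  H: 8
  Br: 1
  F: 1
  O: 1

C5H8BrFO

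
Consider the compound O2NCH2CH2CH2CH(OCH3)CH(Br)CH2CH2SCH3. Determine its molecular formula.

C9H18BrNO3S

Atom tally by fragment:
  O2NCH2 → C:1 H:2 N:1 O:2
  CH2 → C:1 H:2
  CH2 → C:1 H:2
  CH(OCH3) → C:2 H:4 O:1
  CH(Br) → C:1 H:1 Br:1
  CH2 → C:1 H:2
  CH2SCH3 → C:2 H:5 S:1
Element totals:
  C: 9
  H: 18
  Br: 1
  N: 1
  O: 3
  S: 1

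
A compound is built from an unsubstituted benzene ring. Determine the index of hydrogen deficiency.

4

Atom tally by fragment:
  benzene ring core → C:6 H:6
Element totals:
  C: 6
  H: 6
Molecular formula: C6H6.
DoU = (2C + 2 + N − H − X) / 2 = (2·6 + 2 + 0 − 6 − 0) / 2 = 4.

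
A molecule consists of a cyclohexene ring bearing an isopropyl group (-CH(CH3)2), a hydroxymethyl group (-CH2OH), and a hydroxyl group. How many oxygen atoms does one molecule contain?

Atom tally by fragment:
  cyclohexene ring core → C:6 H:10
  (− 3 ring H displaced by substituents)
  + CH(CH3)2 → C:3 H:7
  + CH2OH → C:1 H:3 O:1
  + OH → O:1 H:1
Element totals:
  C: 10
  H: 18
  O: 2

2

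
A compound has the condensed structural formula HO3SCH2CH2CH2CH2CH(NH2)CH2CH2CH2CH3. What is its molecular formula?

C9H21NO3S

Atom tally by fragment:
  HO3SCH2 → C:1 H:3 S:1 O:3
  CH2 → C:1 H:2
  CH2 → C:1 H:2
  CH2 → C:1 H:2
  CH(NH2) → C:1 H:3 N:1
  CH2 → C:1 H:2
  CH2 → C:1 H:2
  CH2 → C:1 H:2
  CH3 → C:1 H:3
Element totals:
  C: 9
  H: 21
  N: 1
  O: 3
  S: 1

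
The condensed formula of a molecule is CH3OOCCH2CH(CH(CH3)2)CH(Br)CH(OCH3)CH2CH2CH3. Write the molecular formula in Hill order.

C13H25BrO3

Atom tally by fragment:
  CH3OOCCH2 → C:3 H:5 O:2
  CH(CH(CH3)2) → C:4 H:8
  CH(Br) → C:1 H:1 Br:1
  CH(OCH3) → C:2 H:4 O:1
  CH2 → C:1 H:2
  CH2 → C:1 H:2
  CH3 → C:1 H:3
Element totals:
  C: 13
  H: 25
  Br: 1
  O: 3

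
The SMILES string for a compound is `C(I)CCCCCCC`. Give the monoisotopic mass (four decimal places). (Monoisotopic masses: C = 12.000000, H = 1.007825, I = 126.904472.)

Atom tally by fragment:
  ICH2 → C:1 H:2 I:1
  CH2 → C:1 H:2
  CH2 → C:1 H:2
  CH2 → C:1 H:2
  CH2 → C:1 H:2
  CH2 → C:1 H:2
  CH2 → C:1 H:2
  CH3 → C:1 H:3
Element totals:
  C: 8
  H: 17
  I: 1
Molecular formula: C8H17I.
  M = 8(12.0) + 17(1.007825) + 126.904472
    = 96.000000 + 17.133025 + 126.904472 = 240.037497

240.0375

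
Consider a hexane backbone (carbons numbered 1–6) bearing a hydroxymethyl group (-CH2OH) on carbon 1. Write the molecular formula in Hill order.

Atom tally by fragment:
  HOCH2CH2 → C:2 H:5 O:1
  CH2 → C:1 H:2
  CH2 → C:1 H:2
  CH2 → C:1 H:2
  CH2 → C:1 H:2
  CH3 → C:1 H:3
Element totals:
  C: 7
  H: 16
  O: 1

C7H16O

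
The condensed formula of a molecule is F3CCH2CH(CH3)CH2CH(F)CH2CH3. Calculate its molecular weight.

Atom tally by fragment:
  F3CCH2 → C:2 H:2 F:3
  CH(CH3) → C:2 H:4
  CH2 → C:1 H:2
  CH(F) → C:1 H:1 F:1
  CH2 → C:1 H:2
  CH3 → C:1 H:3
Element totals:
  C: 8
  H: 14
  F: 4
Molecular formula: C8H14F4.
  M = 8(12.011) + 14(1.008) + 4(18.998)
    = 96.088 + 14.112 + 75.992 = 186.192

186.19 g/mol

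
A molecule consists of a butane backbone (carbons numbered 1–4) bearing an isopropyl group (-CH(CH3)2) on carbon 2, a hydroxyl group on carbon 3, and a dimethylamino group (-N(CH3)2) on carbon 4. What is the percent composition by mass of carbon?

67.87%

Atom tally by fragment:
  CH3 → C:1 H:3
  CH(CH(CH3)2) → C:4 H:8
  CH(OH) → C:1 H:2 O:1
  CH2N(CH3)2 → C:3 H:8 N:1
Element totals:
  C: 9
  H: 21
  N: 1
  O: 1
Molecular formula: C9H21NO.
Molar mass = 159.273 g/mol.
Mass from C: 9 × 12.011 = 108.099 g/mol.
%C = 108.099 / 159.273 × 100 = 67.87%.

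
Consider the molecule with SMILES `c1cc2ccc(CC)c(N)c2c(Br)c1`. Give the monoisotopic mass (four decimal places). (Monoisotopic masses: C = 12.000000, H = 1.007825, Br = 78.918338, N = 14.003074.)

Atom tally by fragment:
  naphthalene ring system core → C:10 H:8
  (− 3 ring H displaced by substituents)
  + C2H5 → C:2 H:5
  + NH2 → N:1 H:2
  + Br → Br:1
Element totals:
  C: 12
  H: 12
  Br: 1
  N: 1
Molecular formula: C12H12BrN.
  M = 12(12.0) + 12(1.007825) + 78.918338 + 14.003074
    = 144.000000 + 12.093900 + 78.918338 + 14.003074 = 249.015312

249.0153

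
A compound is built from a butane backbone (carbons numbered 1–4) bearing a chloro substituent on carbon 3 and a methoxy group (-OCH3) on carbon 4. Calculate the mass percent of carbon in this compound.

Atom tally by fragment:
  CH3 → C:1 H:3
  CH2 → C:1 H:2
  CH(Cl) → C:1 H:1 Cl:1
  CH2OCH3 → C:2 H:5 O:1
Element totals:
  C: 5
  H: 11
  Cl: 1
  O: 1
Molecular formula: C5H11ClO.
Molar mass = 122.592 g/mol.
Mass from C: 5 × 12.011 = 60.055 g/mol.
%C = 60.055 / 122.592 × 100 = 48.99%.

48.99%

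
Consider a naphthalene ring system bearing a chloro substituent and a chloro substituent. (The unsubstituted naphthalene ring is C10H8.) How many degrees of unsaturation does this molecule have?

Atom tally by fragment:
  naphthalene ring system core → C:10 H:8
  (− 2 ring H displaced by substituents)
  + Cl → Cl:1
  + Cl → Cl:1
Element totals:
  C: 10
  H: 6
  Cl: 2
Molecular formula: C10H6Cl2.
DoU = (2C + 2 + N − H − X) / 2 = (2·10 + 2 + 0 − 6 − 2) / 2 = 7.

7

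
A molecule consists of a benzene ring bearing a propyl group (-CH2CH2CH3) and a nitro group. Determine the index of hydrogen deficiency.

5

Atom tally by fragment:
  benzene ring core → C:6 H:6
  (− 2 ring H displaced by substituents)
  + CH2CH2CH3 → C:3 H:7
  + NO2 → N:1 O:2
Element totals:
  C: 9
  H: 11
  N: 1
  O: 2
Molecular formula: C9H11NO2.
DoU = (2C + 2 + N − H − X) / 2 = (2·9 + 2 + 1 − 11 − 0) / 2 = 5.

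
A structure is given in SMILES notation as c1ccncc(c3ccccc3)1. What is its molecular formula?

C11H9N

Atom tally by fragment:
  pyridine ring core → C:5 H:5 N:1
  (− 1 ring H displaced by substituents)
  + C6H5 → C:6 H:5
Element totals:
  C: 11
  H: 9
  N: 1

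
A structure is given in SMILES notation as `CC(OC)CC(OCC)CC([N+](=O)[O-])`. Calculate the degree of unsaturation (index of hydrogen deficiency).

1

Atom tally by fragment:
  CH3 → C:1 H:3
  CH(OCH3) → C:2 H:4 O:1
  CH2 → C:1 H:2
  CH(OC2H5) → C:3 H:6 O:1
  CH2 → C:1 H:2
  CH2NO2 → C:1 H:2 N:1 O:2
Element totals:
  C: 9
  H: 19
  N: 1
  O: 4
Molecular formula: C9H19NO4.
DoU = (2C + 2 + N − H − X) / 2 = (2·9 + 2 + 1 − 19 − 0) / 2 = 1.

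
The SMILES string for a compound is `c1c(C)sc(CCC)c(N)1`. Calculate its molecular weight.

155.26 g/mol

Atom tally by fragment:
  thiophene ring core → C:4 H:4 S:1
  (− 3 ring H displaced by substituents)
  + CH3 → C:1 H:3
  + CH2CH2CH3 → C:3 H:7
  + NH2 → N:1 H:2
Element totals:
  C: 8
  H: 13
  N: 1
  S: 1
Molecular formula: C8H13NS.
  M = 8(12.011) + 13(1.008) + 14.007 + 32.06
    = 96.088 + 13.104 + 14.007 + 32.060 = 155.259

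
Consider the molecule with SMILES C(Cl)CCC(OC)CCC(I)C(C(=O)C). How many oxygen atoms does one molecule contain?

Atom tally by fragment:
  ClCH2 → C:1 H:2 Cl:1
  CH2 → C:1 H:2
  CH2 → C:1 H:2
  CH(OCH3) → C:2 H:4 O:1
  CH2 → C:1 H:2
  CH2 → C:1 H:2
  CH(I) → C:1 H:1 I:1
  CH2COCH3 → C:3 H:5 O:1
Element totals:
  C: 11
  H: 20
  Cl: 1
  I: 1
  O: 2

2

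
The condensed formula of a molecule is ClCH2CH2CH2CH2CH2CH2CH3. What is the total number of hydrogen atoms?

Element totals:
  C: 7
  H: 15
  Cl: 1

15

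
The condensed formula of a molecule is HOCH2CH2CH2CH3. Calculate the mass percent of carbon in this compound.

64.82%

Atom tally by fragment:
  HOCH2 → C:1 H:3 O:1
  CH2 → C:1 H:2
  CH2 → C:1 H:2
  CH3 → C:1 H:3
Element totals:
  C: 4
  H: 10
  O: 1
Molecular formula: C4H10O.
Molar mass = 74.123 g/mol.
Mass from C: 4 × 12.011 = 48.044 g/mol.
%C = 48.044 / 74.123 × 100 = 64.82%.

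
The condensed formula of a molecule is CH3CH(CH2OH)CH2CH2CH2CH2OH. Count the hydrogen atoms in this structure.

16

Element totals:
  C: 7
  H: 16
  O: 2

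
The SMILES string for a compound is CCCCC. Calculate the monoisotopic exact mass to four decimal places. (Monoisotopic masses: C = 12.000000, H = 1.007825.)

72.0939

Atom tally by fragment:
  CH3 → C:1 H:3
  CH2 → C:1 H:2
  CH2 → C:1 H:2
  CH2 → C:1 H:2
  CH3 → C:1 H:3
Element totals:
  C: 5
  H: 12
Molecular formula: C5H12.
  M = 5(12.0) + 12(1.007825)
    = 60.000000 + 12.093900 = 72.093900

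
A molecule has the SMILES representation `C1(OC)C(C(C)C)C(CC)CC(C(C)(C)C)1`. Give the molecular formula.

Atom tally by fragment:
  cyclopentane ring core → C:5 H:10
  (− 4 ring H displaced by substituents)
  + OCH3 → C:1 H:3 O:1
  + CH(CH3)2 → C:3 H:7
  + C2H5 → C:2 H:5
  + C(CH3)3 → C:4 H:9
Element totals:
  C: 15
  H: 30
  O: 1

C15H30O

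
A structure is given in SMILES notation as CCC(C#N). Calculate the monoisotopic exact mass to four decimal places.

69.0578

Atom tally by fragment:
  CH3 → C:1 H:3
  CH2 → C:1 H:2
  CH2CN → C:2 H:2 N:1
Element totals:
  C: 4
  H: 7
  N: 1
Molecular formula: C4H7N.
  M = 4(12.0) + 7(1.007825) + 14.003074
    = 48.000000 + 7.054775 + 14.003074 = 69.057849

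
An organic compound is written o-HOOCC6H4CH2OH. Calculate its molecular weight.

152.15 g/mol

Element totals:
  C: 8
  H: 8
  O: 3
Molecular formula: C8H8O3.
  M = 8(12.011) + 8(1.008) + 3(15.999)
    = 96.088 + 8.064 + 47.997 = 152.149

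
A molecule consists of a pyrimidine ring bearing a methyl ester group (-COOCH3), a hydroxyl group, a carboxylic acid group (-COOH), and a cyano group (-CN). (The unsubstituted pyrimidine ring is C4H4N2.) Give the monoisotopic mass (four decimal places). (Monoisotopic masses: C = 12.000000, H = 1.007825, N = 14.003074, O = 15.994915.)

Atom tally by fragment:
  pyrimidine ring core → C:4 H:4 N:2
  (− 4 ring H displaced by substituents)
  + COOCH3 → C:2 H:3 O:2
  + OH → O:1 H:1
  + COOH → C:1 H:1 O:2
  + CN → C:1 N:1
Element totals:
  C: 8
  H: 5
  N: 3
  O: 5
Molecular formula: C8H5N3O5.
  M = 8(12.0) + 5(1.007825) + 3(14.003074) + 5(15.994915)
    = 96.000000 + 5.039125 + 42.009222 + 79.974575 = 223.022922

223.0229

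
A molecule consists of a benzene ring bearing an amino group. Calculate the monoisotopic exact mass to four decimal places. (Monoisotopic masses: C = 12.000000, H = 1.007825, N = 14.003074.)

Atom tally by fragment:
  benzene ring core → C:6 H:6
  (− 1 ring H displaced by substituents)
  + NH2 → N:1 H:2
Element totals:
  C: 6
  H: 7
  N: 1
Molecular formula: C6H7N.
  M = 6(12.0) + 7(1.007825) + 14.003074
    = 72.000000 + 7.054775 + 14.003074 = 93.057849

93.0578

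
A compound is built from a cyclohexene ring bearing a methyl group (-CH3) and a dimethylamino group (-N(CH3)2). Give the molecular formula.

C9H17N

Atom tally by fragment:
  cyclohexene ring core → C:6 H:10
  (− 2 ring H displaced by substituents)
  + CH3 → C:1 H:3
  + N(CH3)2 → N:1 C:2 H:6
Element totals:
  C: 9
  H: 17
  N: 1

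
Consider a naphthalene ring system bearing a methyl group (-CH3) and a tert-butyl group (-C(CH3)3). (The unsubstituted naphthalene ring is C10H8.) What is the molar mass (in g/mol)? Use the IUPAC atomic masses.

198.31 g/mol

Atom tally by fragment:
  naphthalene ring system core → C:10 H:8
  (− 2 ring H displaced by substituents)
  + CH3 → C:1 H:3
  + C(CH3)3 → C:4 H:9
Element totals:
  C: 15
  H: 18
Molecular formula: C15H18.
  M = 15(12.011) + 18(1.008)
    = 180.165 + 18.144 = 198.309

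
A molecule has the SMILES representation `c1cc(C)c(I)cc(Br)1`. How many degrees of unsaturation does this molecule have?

Atom tally by fragment:
  benzene ring core → C:6 H:6
  (− 3 ring H displaced by substituents)
  + CH3 → C:1 H:3
  + I → I:1
  + Br → Br:1
Element totals:
  C: 7
  H: 6
  Br: 1
  I: 1
Molecular formula: C7H6BrI.
DoU = (2C + 2 + N − H − X) / 2 = (2·7 + 2 + 0 − 6 − 2) / 2 = 4.

4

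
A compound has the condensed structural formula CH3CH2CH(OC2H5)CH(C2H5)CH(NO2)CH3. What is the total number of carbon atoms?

Atom tally by fragment:
  CH3 → C:1 H:3
  CH2 → C:1 H:2
  CH(OC2H5) → C:3 H:6 O:1
  CH(C2H5) → C:3 H:6
  CH(NO2) → C:1 H:1 N:1 O:2
  CH3 → C:1 H:3
Element totals:
  C: 10
  H: 21
  N: 1
  O: 3

10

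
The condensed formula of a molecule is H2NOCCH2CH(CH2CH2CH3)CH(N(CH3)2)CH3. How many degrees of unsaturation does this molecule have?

Atom tally by fragment:
  H2NOCCH2 → C:2 H:4 O:1 N:1
  CH(CH2CH2CH3) → C:4 H:8
  CH(N(CH3)2) → C:3 H:7 N:1
  CH3 → C:1 H:3
Element totals:
  C: 10
  H: 22
  N: 2
  O: 1
Molecular formula: C10H22N2O.
DoU = (2C + 2 + N − H − X) / 2 = (2·10 + 2 + 2 − 22 − 0) / 2 = 1.

1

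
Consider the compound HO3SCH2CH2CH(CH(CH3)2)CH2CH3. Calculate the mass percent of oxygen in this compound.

24.70%

Element totals:
  C: 8
  H: 18
  O: 3
  S: 1
Molecular formula: C8H18O3S.
Molar mass = 194.289 g/mol.
Mass from O: 3 × 15.999 = 47.997 g/mol.
%O = 47.997 / 194.289 × 100 = 24.70%.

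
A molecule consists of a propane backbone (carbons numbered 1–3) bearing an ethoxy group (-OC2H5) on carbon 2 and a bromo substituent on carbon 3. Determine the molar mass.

Atom tally by fragment:
  CH3 → C:1 H:3
  CH(OC2H5) → C:3 H:6 O:1
  CH2Br → C:1 H:2 Br:1
Element totals:
  C: 5
  H: 11
  Br: 1
  O: 1
Molecular formula: C5H11BrO.
  M = 5(12.011) + 11(1.008) + 79.904 + 15.999
    = 60.055 + 11.088 + 79.904 + 15.999 = 167.046

167.05 g/mol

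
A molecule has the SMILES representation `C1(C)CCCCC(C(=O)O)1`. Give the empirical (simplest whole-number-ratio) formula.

Atom tally by fragment:
  cyclohexane ring core → C:6 H:12
  (− 2 ring H displaced by substituents)
  + CH3 → C:1 H:3
  + COOH → C:1 H:1 O:2
Element totals:
  C: 8
  H: 14
  O: 2
Molecular formula: C8H14O2.
gcd of subscripts = 2; dividing each by 2:
  C: 8/2 = 4
  H: 14/2 = 7
  O: 2/2 = 1

C4H7O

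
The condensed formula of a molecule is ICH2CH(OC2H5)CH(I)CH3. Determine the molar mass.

353.97 g/mol

Atom tally by fragment:
  ICH2 → C:1 H:2 I:1
  CH(OC2H5) → C:3 H:6 O:1
  CH(I) → C:1 H:1 I:1
  CH3 → C:1 H:3
Element totals:
  C: 6
  H: 12
  I: 2
  O: 1
Molecular formula: C6H12I2O.
  M = 6(12.011) + 12(1.008) + 2(126.904) + 15.999
    = 72.066 + 12.096 + 253.808 + 15.999 = 353.969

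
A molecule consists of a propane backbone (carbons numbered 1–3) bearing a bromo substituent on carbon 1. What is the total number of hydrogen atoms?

Atom tally by fragment:
  BrCH2 → C:1 H:2 Br:1
  CH2 → C:1 H:2
  CH3 → C:1 H:3
Element totals:
  C: 3
  H: 7
  Br: 1

7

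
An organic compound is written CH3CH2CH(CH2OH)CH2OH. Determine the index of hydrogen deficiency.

0

Atom tally by fragment:
  CH3 → C:1 H:3
  CH2 → C:1 H:2
  CH(CH2OH) → C:2 H:4 O:1
  CH2OH → C:1 H:3 O:1
Element totals:
  C: 5
  H: 12
  O: 2
Molecular formula: C5H12O2.
DoU = (2C + 2 + N − H − X) / 2 = (2·5 + 2 + 0 − 12 − 0) / 2 = 0.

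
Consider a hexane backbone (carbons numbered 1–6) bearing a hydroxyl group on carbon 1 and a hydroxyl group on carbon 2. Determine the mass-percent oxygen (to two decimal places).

27.08%

Atom tally by fragment:
  HOCH2 → C:1 H:3 O:1
  CH(OH) → C:1 H:2 O:1
  CH2 → C:1 H:2
  CH2 → C:1 H:2
  CH2 → C:1 H:2
  CH3 → C:1 H:3
Element totals:
  C: 6
  H: 14
  O: 2
Molecular formula: C6H14O2.
Molar mass = 118.176 g/mol.
Mass from O: 2 × 15.999 = 31.998 g/mol.
%O = 31.998 / 118.176 × 100 = 27.08%.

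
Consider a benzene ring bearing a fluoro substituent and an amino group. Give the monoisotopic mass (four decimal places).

111.0484

Atom tally by fragment:
  benzene ring core → C:6 H:6
  (− 2 ring H displaced by substituents)
  + F → F:1
  + NH2 → N:1 H:2
Element totals:
  C: 6
  H: 6
  F: 1
  N: 1
Molecular formula: C6H6FN.
  M = 6(12.0) + 6(1.007825) + 18.998403 + 14.003074
    = 72.000000 + 6.046950 + 18.998403 + 14.003074 = 111.048427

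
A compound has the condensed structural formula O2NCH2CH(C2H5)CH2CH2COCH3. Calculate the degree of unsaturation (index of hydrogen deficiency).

Element totals:
  C: 8
  H: 15
  N: 1
  O: 3
Molecular formula: C8H15NO3.
DoU = (2C + 2 + N − H − X) / 2 = (2·8 + 2 + 1 − 15 − 0) / 2 = 2.

2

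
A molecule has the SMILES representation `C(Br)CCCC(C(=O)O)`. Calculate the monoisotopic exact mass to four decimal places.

Atom tally by fragment:
  BrCH2 → C:1 H:2 Br:1
  CH2 → C:1 H:2
  CH2 → C:1 H:2
  CH2 → C:1 H:2
  CH2COOH → C:2 H:3 O:2
Element totals:
  C: 6
  H: 11
  Br: 1
  O: 2
Molecular formula: C6H11BrO2.
  M = 6(12.0) + 11(1.007825) + 78.918338 + 2(15.994915)
    = 72.000000 + 11.086075 + 78.918338 + 31.989830 = 193.994243

193.9942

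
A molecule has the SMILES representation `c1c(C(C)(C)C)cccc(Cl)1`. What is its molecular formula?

C10H13Cl

Atom tally by fragment:
  benzene ring core → C:6 H:6
  (− 2 ring H displaced by substituents)
  + C(CH3)3 → C:4 H:9
  + Cl → Cl:1
Element totals:
  C: 10
  H: 13
  Cl: 1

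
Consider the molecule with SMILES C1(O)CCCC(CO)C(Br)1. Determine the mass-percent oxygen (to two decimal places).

Atom tally by fragment:
  cyclohexane ring core → C:6 H:12
  (− 3 ring H displaced by substituents)
  + OH → O:1 H:1
  + CH2OH → C:1 H:3 O:1
  + Br → Br:1
Element totals:
  C: 7
  H: 13
  Br: 1
  O: 2
Molecular formula: C7H13BrO2.
Molar mass = 209.083 g/mol.
Mass from O: 2 × 15.999 = 31.998 g/mol.
%O = 31.998 / 209.083 × 100 = 15.30%.

15.30%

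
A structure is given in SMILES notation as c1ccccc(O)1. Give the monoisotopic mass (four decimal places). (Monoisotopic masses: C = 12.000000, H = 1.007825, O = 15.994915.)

94.0419

Atom tally by fragment:
  benzene ring core → C:6 H:6
  (− 1 ring H displaced by substituents)
  + OH → O:1 H:1
Element totals:
  C: 6
  H: 6
  O: 1
Molecular formula: C6H6O.
  M = 6(12.0) + 6(1.007825) + 15.994915
    = 72.000000 + 6.046950 + 15.994915 = 94.041865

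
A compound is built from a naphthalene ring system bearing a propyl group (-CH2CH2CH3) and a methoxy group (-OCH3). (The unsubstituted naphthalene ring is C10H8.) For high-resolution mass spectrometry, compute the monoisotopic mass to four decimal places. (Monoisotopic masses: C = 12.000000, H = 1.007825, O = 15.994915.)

Atom tally by fragment:
  naphthalene ring system core → C:10 H:8
  (− 2 ring H displaced by substituents)
  + CH2CH2CH3 → C:3 H:7
  + OCH3 → C:1 H:3 O:1
Element totals:
  C: 14
  H: 16
  O: 1
Molecular formula: C14H16O.
  M = 14(12.0) + 16(1.007825) + 15.994915
    = 168.000000 + 16.125200 + 15.994915 = 200.120115

200.1201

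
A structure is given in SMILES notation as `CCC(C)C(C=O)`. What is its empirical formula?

C6H12O

Atom tally by fragment:
  CH3 → C:1 H:3
  CH2 → C:1 H:2
  CH(CH3) → C:2 H:4
  CH2CHO → C:2 H:3 O:1
Element totals:
  C: 6
  H: 12
  O: 1
Molecular formula: C6H12O.
gcd of subscripts (6, 12, 1) = 1, so the empirical formula equals the molecular formula.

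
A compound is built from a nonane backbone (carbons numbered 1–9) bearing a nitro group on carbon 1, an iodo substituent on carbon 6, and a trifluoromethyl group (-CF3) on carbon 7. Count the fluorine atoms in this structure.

Atom tally by fragment:
  O2NCH2 → C:1 H:2 N:1 O:2
  CH2 → C:1 H:2
  CH2 → C:1 H:2
  CH2 → C:1 H:2
  CH2 → C:1 H:2
  CH(I) → C:1 H:1 I:1
  CH(CF3) → C:2 H:1 F:3
  CH2 → C:1 H:2
  CH3 → C:1 H:3
Element totals:
  C: 10
  H: 17
  F: 3
  I: 1
  N: 1
  O: 2

3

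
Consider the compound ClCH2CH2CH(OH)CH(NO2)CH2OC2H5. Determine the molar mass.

Atom tally by fragment:
  ClCH2 → C:1 H:2 Cl:1
  CH2 → C:1 H:2
  CH(OH) → C:1 H:2 O:1
  CH(NO2) → C:1 H:1 N:1 O:2
  CH2OC2H5 → C:3 H:7 O:1
Element totals:
  C: 7
  H: 14
  Cl: 1
  N: 1
  O: 4
Molecular formula: C7H14ClNO4.
  M = 7(12.011) + 14(1.008) + 35.45 + 14.007 + 4(15.999)
    = 84.077 + 14.112 + 35.450 + 14.007 + 63.996 = 211.642

211.64 g/mol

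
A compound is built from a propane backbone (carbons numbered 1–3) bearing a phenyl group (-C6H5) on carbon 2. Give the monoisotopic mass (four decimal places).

Atom tally by fragment:
  CH3 → C:1 H:3
  CH(C6H5) → C:7 H:6
  CH3 → C:1 H:3
Element totals:
  C: 9
  H: 12
Molecular formula: C9H12.
  M = 9(12.0) + 12(1.007825)
    = 108.000000 + 12.093900 = 120.093900

120.0939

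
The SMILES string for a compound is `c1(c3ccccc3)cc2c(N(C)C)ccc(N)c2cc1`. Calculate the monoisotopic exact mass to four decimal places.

262.1470

Atom tally by fragment:
  naphthalene ring system core → C:10 H:8
  (− 3 ring H displaced by substituents)
  + C6H5 → C:6 H:5
  + N(CH3)2 → N:1 C:2 H:6
  + NH2 → N:1 H:2
Element totals:
  C: 18
  H: 18
  N: 2
Molecular formula: C18H18N2.
  M = 18(12.0) + 18(1.007825) + 2(14.003074)
    = 216.000000 + 18.140850 + 28.006148 = 262.146998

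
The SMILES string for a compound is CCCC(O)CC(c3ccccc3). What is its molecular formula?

Atom tally by fragment:
  CH3 → C:1 H:3
  CH2 → C:1 H:2
  CH2 → C:1 H:2
  CH(OH) → C:1 H:2 O:1
  CH2 → C:1 H:2
  CH2C6H5 → C:7 H:7
Element totals:
  C: 12
  H: 18
  O: 1

C12H18O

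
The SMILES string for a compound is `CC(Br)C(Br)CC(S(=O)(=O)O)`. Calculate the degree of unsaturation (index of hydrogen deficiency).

0

Atom tally by fragment:
  CH3 → C:1 H:3
  CH(Br) → C:1 H:1 Br:1
  CH(Br) → C:1 H:1 Br:1
  CH2 → C:1 H:2
  CH2SO3H → C:1 H:3 S:1 O:3
Element totals:
  C: 5
  H: 10
  Br: 2
  O: 3
  S: 1
Molecular formula: C5H10Br2O3S.
DoU = (2C + 2 + N − H − X) / 2 = (2·5 + 2 + 0 − 10 − 2) / 2 = 0.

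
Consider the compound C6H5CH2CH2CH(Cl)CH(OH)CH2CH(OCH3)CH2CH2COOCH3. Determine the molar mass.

Atom tally by fragment:
  C6H5CH2 → C:7 H:7
  CH2 → C:1 H:2
  CH(Cl) → C:1 H:1 Cl:1
  CH(OH) → C:1 H:2 O:1
  CH2 → C:1 H:2
  CH(OCH3) → C:2 H:4 O:1
  CH2 → C:1 H:2
  CH2COOCH3 → C:3 H:5 O:2
Element totals:
  C: 17
  H: 25
  Cl: 1
  O: 4
Molecular formula: C17H25ClO4.
  M = 17(12.011) + 25(1.008) + 35.45 + 4(15.999)
    = 204.187 + 25.200 + 35.450 + 63.996 = 328.833

328.83 g/mol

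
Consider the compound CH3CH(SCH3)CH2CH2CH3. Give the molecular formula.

C6H14S

Atom tally by fragment:
  CH3 → C:1 H:3
  CH(SCH3) → C:2 H:4 S:1
  CH2 → C:1 H:2
  CH2 → C:1 H:2
  CH3 → C:1 H:3
Element totals:
  C: 6
  H: 14
  S: 1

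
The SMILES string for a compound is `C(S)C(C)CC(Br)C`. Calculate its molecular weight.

Atom tally by fragment:
  HSCH2 → C:1 H:3 S:1
  CH(CH3) → C:2 H:4
  CH2 → C:1 H:2
  CH(Br) → C:1 H:1 Br:1
  CH3 → C:1 H:3
Element totals:
  C: 6
  H: 13
  Br: 1
  S: 1
Molecular formula: C6H13BrS.
  M = 6(12.011) + 13(1.008) + 79.904 + 32.06
    = 72.066 + 13.104 + 79.904 + 32.060 = 197.134

197.13 g/mol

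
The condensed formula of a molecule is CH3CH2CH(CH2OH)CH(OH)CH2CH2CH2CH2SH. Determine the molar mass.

192.32 g/mol

Atom tally by fragment:
  CH3 → C:1 H:3
  CH2 → C:1 H:2
  CH(CH2OH) → C:2 H:4 O:1
  CH(OH) → C:1 H:2 O:1
  CH2 → C:1 H:2
  CH2 → C:1 H:2
  CH2 → C:1 H:2
  CH2SH → C:1 H:3 S:1
Element totals:
  C: 9
  H: 20
  O: 2
  S: 1
Molecular formula: C9H20O2S.
  M = 9(12.011) + 20(1.008) + 2(15.999) + 32.06
    = 108.099 + 20.160 + 31.998 + 32.060 = 192.317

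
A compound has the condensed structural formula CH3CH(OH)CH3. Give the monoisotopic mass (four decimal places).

60.0575

Element totals:
  C: 3
  H: 8
  O: 1
Molecular formula: C3H8O.
  M = 3(12.0) + 8(1.007825) + 15.994915
    = 36.000000 + 8.062600 + 15.994915 = 60.057515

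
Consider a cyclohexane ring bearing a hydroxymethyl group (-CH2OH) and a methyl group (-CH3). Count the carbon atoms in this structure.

Atom tally by fragment:
  cyclohexane ring core → C:6 H:12
  (− 2 ring H displaced by substituents)
  + CH2OH → C:1 H:3 O:1
  + CH3 → C:1 H:3
Element totals:
  C: 8
  H: 16
  O: 1

8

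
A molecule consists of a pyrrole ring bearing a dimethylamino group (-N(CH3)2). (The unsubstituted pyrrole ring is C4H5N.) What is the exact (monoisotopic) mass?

110.0844

Atom tally by fragment:
  pyrrole ring core → C:4 H:5 N:1
  (− 1 ring H displaced by substituents)
  + N(CH3)2 → N:1 C:2 H:6
Element totals:
  C: 6
  H: 10
  N: 2
Molecular formula: C6H10N2.
  M = 6(12.0) + 10(1.007825) + 2(14.003074)
    = 72.000000 + 10.078250 + 28.006148 = 110.084398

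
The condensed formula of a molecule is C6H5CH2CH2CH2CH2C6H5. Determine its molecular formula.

C16H18

Atom tally by fragment:
  C6H5CH2 → C:7 H:7
  CH2 → C:1 H:2
  CH2 → C:1 H:2
  CH2C6H5 → C:7 H:7
Element totals:
  C: 16
  H: 18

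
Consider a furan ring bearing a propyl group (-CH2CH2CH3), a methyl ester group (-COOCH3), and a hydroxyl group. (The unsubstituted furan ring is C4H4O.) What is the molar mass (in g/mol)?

184.19 g/mol

Atom tally by fragment:
  furan ring core → C:4 H:4 O:1
  (− 3 ring H displaced by substituents)
  + CH2CH2CH3 → C:3 H:7
  + COOCH3 → C:2 H:3 O:2
  + OH → O:1 H:1
Element totals:
  C: 9
  H: 12
  O: 4
Molecular formula: C9H12O4.
  M = 9(12.011) + 12(1.008) + 4(15.999)
    = 108.099 + 12.096 + 63.996 = 184.191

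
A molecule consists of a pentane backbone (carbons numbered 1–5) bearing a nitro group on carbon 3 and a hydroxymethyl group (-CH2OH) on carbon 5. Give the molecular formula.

Atom tally by fragment:
  CH3 → C:1 H:3
  CH2 → C:1 H:2
  CH(NO2) → C:1 H:1 N:1 O:2
  CH2 → C:1 H:2
  CH2CH2OH → C:2 H:5 O:1
Element totals:
  C: 6
  H: 13
  N: 1
  O: 3

C6H13NO3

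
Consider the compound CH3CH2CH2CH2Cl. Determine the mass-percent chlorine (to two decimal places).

Element totals:
  C: 4
  H: 9
  Cl: 1
Molecular formula: C4H9Cl.
Molar mass = 92.566 g/mol.
Mass from Cl: 1 × 35.45 = 35.450 g/mol.
%Cl = 35.450 / 92.566 × 100 = 38.30%.

38.30%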